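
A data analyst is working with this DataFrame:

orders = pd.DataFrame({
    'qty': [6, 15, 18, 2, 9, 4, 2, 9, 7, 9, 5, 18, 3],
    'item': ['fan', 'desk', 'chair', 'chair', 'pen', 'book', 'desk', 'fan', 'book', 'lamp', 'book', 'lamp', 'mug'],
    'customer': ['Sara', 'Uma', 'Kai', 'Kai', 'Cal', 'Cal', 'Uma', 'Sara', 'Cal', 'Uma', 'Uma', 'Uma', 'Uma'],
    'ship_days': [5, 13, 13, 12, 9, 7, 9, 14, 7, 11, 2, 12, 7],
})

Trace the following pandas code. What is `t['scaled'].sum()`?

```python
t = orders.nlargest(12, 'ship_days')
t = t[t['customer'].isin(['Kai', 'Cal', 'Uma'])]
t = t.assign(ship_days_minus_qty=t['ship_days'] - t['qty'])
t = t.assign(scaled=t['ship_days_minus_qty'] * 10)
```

130

take 12 rows with largest ship_days:
    qty   item customer  ship_days
7     9    fan     Sara         14
1    15   desk      Uma         13
2    18  chair      Kai         13
3     2  chair      Kai         12
11   18   lamp      Uma         12
9     9   lamp      Uma         11
4     9    pen      Cal          9
6     2   desk      Uma          9
5     4   book      Cal          7
8     7   book      Cal          7
12    3    mug      Uma          7
0     6    fan     Sara          5
filter rows where customer in ['Kai', 'Cal', 'Uma']:
    qty   item customer  ship_days
1    15   desk      Uma         13
2    18  chair      Kai         13
3     2  chair      Kai         12
11   18   lamp      Uma         12
9     9   lamp      Uma         11
4     9    pen      Cal          9
6     2   desk      Uma          9
5     4   book      Cal          7
8     7   book      Cal          7
12    3    mug      Uma          7
add column ship_days_minus_qty = t['ship_days'] - t['qty']:
    qty   item customer  ship_days  ship_days_minus_qty
1    15   desk      Uma         13                   -2
2    18  chair      Kai         13                   -5
3     2  chair      Kai         12                   10
11   18   lamp      Uma         12                   -6
9     9   lamp      Uma         11                    2
4     9    pen      Cal          9                    0
6     2   desk      Uma          9                    7
5     4   book      Cal          7                    3
8     7   book      Cal          7                    0
12    3    mug      Uma          7                    4
add column scaled = t['ship_days_minus_qty'] * 10:
    qty   item customer  ship_days  ship_days_minus_qty  scaled
1    15   desk      Uma         13                   -2     -20
2    18  chair      Kai         13                   -5     -50
3     2  chair      Kai         12                   10     100
11   18   lamp      Uma         12                   -6     -60
9     9   lamp      Uma         11                    2      20
4     9    pen      Cal          9                    0       0
6     2   desk      Uma          9                    7      70
5     4   book      Cal          7                    3      30
8     7   book      Cal          7                    0       0
12    3    mug      Uma          7                    4      40
Taking the sum of column 'scaled' gives 130.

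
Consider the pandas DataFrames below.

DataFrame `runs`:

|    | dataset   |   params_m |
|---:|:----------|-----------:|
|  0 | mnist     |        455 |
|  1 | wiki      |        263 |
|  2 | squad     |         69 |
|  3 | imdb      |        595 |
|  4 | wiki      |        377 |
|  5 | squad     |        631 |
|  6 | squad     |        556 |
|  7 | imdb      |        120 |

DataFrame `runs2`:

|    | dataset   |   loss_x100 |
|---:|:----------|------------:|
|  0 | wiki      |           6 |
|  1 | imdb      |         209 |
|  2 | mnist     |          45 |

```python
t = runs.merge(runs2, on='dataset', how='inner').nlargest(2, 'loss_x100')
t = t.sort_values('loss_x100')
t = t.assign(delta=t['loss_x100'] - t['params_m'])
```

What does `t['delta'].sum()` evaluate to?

merge on 'dataset' (how='inner') → 5 rows:
  dataset  params_m  loss_x100
0   mnist       455         45
1    wiki       263          6
2    imdb       595        209
3    wiki       377          6
4    imdb       120        209
take 2 rows with largest loss_x100:
  dataset  params_m  loss_x100
2    imdb       595        209
4    imdb       120        209
sort by loss_x100:
  dataset  params_m  loss_x100
2    imdb       595        209
4    imdb       120        209
add column delta = t['loss_x100'] - t['params_m']:
  dataset  params_m  loss_x100  delta
2    imdb       595        209   -386
4    imdb       120        209     89
Then the sum of column 'delta': -297

-297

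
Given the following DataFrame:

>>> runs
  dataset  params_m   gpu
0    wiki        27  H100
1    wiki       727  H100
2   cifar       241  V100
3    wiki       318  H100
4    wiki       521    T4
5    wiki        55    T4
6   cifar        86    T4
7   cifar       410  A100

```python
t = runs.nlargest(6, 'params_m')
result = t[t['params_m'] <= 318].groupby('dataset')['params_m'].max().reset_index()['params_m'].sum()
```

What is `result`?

559

take 6 rows with largest params_m:
  dataset  params_m   gpu
1    wiki       727  H100
4    wiki       521    T4
7   cifar       410  A100
3    wiki       318  H100
2   cifar       241  V100
6   cifar        86    T4
filter rows where params_m <= 318:
  dataset  params_m   gpu
3    wiki       318  H100
2   cifar       241  V100
6   cifar        86    T4
group by dataset, max of params_m:
dataset
cifar    241
wiki     318
Name: params_m, dtype: int64
reset_index():
  dataset  params_m
0   cifar       241
1    wiki       318
Hence 559.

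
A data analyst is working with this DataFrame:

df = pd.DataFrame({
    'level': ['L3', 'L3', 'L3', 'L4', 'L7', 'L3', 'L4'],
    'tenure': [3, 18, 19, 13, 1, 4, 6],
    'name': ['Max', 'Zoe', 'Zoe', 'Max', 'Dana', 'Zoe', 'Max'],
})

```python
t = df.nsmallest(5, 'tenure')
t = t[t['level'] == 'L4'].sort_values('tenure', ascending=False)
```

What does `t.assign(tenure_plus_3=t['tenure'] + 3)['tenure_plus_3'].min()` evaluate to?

take 5 rows with smallest tenure:
  level  tenure  name
4    L7       1  Dana
0    L3       3   Max
5    L3       4   Zoe
6    L4       6   Max
3    L4      13   Max
filter rows where level == 'L4':
  level  tenure name
6    L4       6  Max
3    L4      13  Max
sort by tenure descending:
  level  tenure name
3    L4      13  Max
6    L4       6  Max
add column tenure_plus_3 = t['tenure'] + 3:
  level  tenure name  tenure_plus_3
3    L4      13  Max             16
6    L4       6  Max              9
So min() = 9.

9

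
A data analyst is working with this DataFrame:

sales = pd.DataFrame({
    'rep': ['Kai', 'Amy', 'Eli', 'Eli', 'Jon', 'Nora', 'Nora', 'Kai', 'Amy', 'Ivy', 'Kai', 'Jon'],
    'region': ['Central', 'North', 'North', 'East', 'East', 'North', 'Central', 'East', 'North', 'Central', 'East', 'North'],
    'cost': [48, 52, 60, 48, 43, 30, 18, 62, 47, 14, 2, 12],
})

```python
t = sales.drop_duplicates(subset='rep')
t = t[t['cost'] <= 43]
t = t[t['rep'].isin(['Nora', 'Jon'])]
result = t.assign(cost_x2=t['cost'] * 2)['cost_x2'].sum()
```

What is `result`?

drop duplicate rep (keep=first):
    rep   region  cost
0   Kai  Central    48
1   Amy    North    52
2   Eli    North    60
4   Jon     East    43
5  Nora    North    30
9   Ivy  Central    14
filter rows where cost <= 43:
    rep   region  cost
4   Jon     East    43
5  Nora    North    30
9   Ivy  Central    14
filter rows where rep in ['Nora', 'Jon']:
    rep region  cost
4   Jon   East    43
5  Nora  North    30
add column cost_x2 = t['cost'] * 2:
    rep region  cost  cost_x2
4   Jon   East    43       86
5  Nora  North    30       60
The sum of column 'cost_x2' is 146.

146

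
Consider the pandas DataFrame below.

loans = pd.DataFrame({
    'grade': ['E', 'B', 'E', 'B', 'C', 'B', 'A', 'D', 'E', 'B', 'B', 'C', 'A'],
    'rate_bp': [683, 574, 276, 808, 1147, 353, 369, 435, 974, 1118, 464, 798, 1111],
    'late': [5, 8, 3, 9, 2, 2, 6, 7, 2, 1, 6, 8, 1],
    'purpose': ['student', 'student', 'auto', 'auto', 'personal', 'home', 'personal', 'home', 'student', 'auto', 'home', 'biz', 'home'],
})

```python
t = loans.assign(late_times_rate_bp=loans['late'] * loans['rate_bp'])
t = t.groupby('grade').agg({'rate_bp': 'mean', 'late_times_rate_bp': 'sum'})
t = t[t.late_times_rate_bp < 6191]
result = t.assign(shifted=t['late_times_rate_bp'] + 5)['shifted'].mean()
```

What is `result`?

add column late_times_rate_bp = loans['late'] * loans['rate_bp']:
   grade  rate_bp  late   purpose  late_times_rate_bp
0      E      683     5   student                3415
1      B      574     8   student                4592
2      E      276     3      auto                 828
3      B      808     9      auto                7272
4      C     1147     2  personal                2294
5      B      353     2      home                 706
6      A      369     6  personal                2214
7      D      435     7      home                3045
8      E      974     2   student                1948
9      B     1118     1      auto                1118
10     B      464     6      home                2784
11     C      798     8       biz                6384
12     A     1111     1      home                1111
group by grade: mean(rate_bp), sum(late_times_rate_bp):
          rate_bp  late_times_rate_bp
grade                                
A      740.000000                3325
B      663.400000               16472
C      972.500000                8678
D      435.000000                3045
E      644.333333                6191
filter rows where late_times_rate_bp < 6191:
       rate_bp  late_times_rate_bp
grade                             
A        740.0                3325
D        435.0                3045
add column shifted = t['late_times_rate_bp'] + 5:
       rate_bp  late_times_rate_bp  shifted
grade                                      
A        740.0                3325     3330
D        435.0                3045     3050
mean of column 'shifted' → 3190.0

3190.0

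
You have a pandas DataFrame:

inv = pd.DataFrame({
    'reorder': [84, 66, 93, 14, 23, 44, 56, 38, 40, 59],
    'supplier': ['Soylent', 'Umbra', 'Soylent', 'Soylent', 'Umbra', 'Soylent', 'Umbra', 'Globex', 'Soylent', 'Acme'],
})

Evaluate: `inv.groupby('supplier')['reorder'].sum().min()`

38

group by supplier, sum of reorder:
supplier
Acme        59
Globex      38
Soylent    275
Umbra      145
Name: reorder, dtype: int64
Then the min of the resulting series: 38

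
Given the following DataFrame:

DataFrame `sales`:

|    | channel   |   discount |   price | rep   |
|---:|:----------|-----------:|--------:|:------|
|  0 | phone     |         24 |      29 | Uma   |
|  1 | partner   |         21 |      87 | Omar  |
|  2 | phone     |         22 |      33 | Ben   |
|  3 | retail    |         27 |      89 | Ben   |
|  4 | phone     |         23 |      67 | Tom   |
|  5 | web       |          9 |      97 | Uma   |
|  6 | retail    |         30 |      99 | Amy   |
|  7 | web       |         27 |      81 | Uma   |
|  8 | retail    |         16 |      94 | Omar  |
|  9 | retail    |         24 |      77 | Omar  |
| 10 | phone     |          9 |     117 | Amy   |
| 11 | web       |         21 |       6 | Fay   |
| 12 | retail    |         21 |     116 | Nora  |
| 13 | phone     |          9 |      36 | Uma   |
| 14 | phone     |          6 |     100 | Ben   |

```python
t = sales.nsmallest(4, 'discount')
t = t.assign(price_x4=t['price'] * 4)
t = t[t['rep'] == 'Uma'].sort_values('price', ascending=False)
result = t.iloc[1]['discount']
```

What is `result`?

take 4 rows with smallest discount:
   channel  discount  price  rep
14   phone         6    100  Ben
5      web         9     97  Uma
10   phone         9    117  Amy
13   phone         9     36  Uma
add column price_x4 = t['price'] * 4:
   channel  discount  price  rep  price_x4
14   phone         6    100  Ben       400
5      web         9     97  Uma       388
10   phone         9    117  Amy       468
13   phone         9     36  Uma       144
filter rows where rep == 'Uma':
   channel  discount  price  rep  price_x4
5      web         9     97  Uma       388
13   phone         9     36  Uma       144
sort by price descending:
   channel  discount  price  rep  price_x4
5      web         9     97  Uma       388
13   phone         9     36  Uma       144

9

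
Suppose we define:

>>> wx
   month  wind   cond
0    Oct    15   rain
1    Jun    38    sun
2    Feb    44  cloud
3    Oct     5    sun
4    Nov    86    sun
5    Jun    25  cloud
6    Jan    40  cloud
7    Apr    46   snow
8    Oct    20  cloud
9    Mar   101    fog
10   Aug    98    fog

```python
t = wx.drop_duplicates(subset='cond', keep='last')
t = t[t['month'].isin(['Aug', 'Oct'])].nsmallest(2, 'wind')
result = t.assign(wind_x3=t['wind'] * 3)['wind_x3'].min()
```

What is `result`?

drop duplicate cond (keep=last):
   month  wind   cond
0    Oct    15   rain
4    Nov    86    sun
7    Apr    46   snow
8    Oct    20  cloud
10   Aug    98    fog
filter rows where month in ['Aug', 'Oct']:
   month  wind   cond
0    Oct    15   rain
8    Oct    20  cloud
10   Aug    98    fog
take 2 rows with smallest wind:
  month  wind   cond
0   Oct    15   rain
8   Oct    20  cloud
add column wind_x3 = t['wind'] * 3:
  month  wind   cond  wind_x3
0   Oct    15   rain       45
8   Oct    20  cloud       60
Finally, min of column 'wind_x3' = 45.

45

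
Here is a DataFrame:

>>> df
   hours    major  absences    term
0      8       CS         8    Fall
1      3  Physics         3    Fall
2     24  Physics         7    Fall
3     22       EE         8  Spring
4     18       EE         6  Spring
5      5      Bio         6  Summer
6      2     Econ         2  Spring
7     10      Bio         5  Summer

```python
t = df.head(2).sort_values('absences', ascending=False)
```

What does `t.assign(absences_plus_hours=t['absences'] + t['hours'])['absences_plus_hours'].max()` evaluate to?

take first 2 rows:
   hours    major  absences  term
0      8       CS         8  Fall
1      3  Physics         3  Fall
sort by absences descending:
   hours    major  absences  term
0      8       CS         8  Fall
1      3  Physics         3  Fall
add column absences_plus_hours = t['absences'] + t['hours']:
   hours    major  absences  term  absences_plus_hours
0      8       CS         8  Fall                   16
1      3  Physics         3  Fall                    6

16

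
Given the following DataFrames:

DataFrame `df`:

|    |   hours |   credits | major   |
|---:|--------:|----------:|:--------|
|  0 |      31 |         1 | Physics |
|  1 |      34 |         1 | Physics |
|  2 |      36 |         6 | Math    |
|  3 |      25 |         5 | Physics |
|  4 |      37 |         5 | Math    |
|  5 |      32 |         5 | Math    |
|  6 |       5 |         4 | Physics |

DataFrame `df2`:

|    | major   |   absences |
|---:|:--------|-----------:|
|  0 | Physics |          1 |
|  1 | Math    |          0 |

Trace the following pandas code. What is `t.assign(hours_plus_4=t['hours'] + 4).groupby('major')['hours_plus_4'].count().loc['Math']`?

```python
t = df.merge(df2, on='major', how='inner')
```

3

merge on 'major' (how='inner') → 7 rows:
   hours  credits    major  absences
0     31        1  Physics         1
1     34        1  Physics         1
2     36        6     Math         0
3     25        5  Physics         1
4     37        5     Math         0
5     32        5     Math         0
6      5        4  Physics         1
add column hours_plus_4 = t['hours'] + 4:
   hours  credits    major  absences  hours_plus_4
0     31        1  Physics         1            35
1     34        1  Physics         1            38
2     36        6     Math         0            40
3     25        5  Physics         1            29
4     37        5     Math         0            41
5     32        5     Math         0            36
6      5        4  Physics         1             9
group by major, count of hours_plus_4:
major
Math       3
Physics    4
Name: hours_plus_4, dtype: int64
Finally, value at index 'Math' = 3.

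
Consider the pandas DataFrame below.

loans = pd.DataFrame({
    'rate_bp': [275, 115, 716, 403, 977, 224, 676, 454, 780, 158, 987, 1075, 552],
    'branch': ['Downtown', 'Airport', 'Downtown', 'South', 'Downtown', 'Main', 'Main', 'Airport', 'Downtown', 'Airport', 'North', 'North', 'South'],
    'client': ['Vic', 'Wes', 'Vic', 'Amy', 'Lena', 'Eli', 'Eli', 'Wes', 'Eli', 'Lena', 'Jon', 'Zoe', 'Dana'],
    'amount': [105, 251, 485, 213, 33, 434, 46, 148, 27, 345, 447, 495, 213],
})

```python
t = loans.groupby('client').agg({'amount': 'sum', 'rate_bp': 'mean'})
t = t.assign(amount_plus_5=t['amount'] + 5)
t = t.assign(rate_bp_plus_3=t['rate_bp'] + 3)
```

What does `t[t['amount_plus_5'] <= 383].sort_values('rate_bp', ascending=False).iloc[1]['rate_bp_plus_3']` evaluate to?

group by client: sum(amount), mean(rate_bp):
        amount  rate_bp
client                 
Amy        213    403.0
Dana       213    552.0
Eli        507    560.0
Jon        447    987.0
Lena       378    567.5
Vic        590    495.5
Wes        399    284.5
Zoe        495   1075.0
add column amount_plus_5 = t['amount'] + 5:
        amount  rate_bp  amount_plus_5
client                                
Amy        213    403.0            218
Dana       213    552.0            218
Eli        507    560.0            512
Jon        447    987.0            452
Lena       378    567.5            383
Vic        590    495.5            595
Wes        399    284.5            404
Zoe        495   1075.0            500
add column rate_bp_plus_3 = t['rate_bp'] + 3:
        amount  rate_bp  amount_plus_5  rate_bp_plus_3
client                                                
Amy        213    403.0            218           406.0
Dana       213    552.0            218           555.0
Eli        507    560.0            512           563.0
Jon        447    987.0            452           990.0
Lena       378    567.5            383           570.5
Vic        590    495.5            595           498.5
Wes        399    284.5            404           287.5
Zoe        495   1075.0            500          1078.0
filter rows where amount_plus_5 <= 383:
        amount  rate_bp  amount_plus_5  rate_bp_plus_3
client                                                
Amy        213    403.0            218           406.0
Dana       213    552.0            218           555.0
Lena       378    567.5            383           570.5
sort by rate_bp descending:
        amount  rate_bp  amount_plus_5  rate_bp_plus_3
client                                                
Lena       378    567.5            383           570.5
Dana       213    552.0            218           555.0
Amy        213    403.0            218           406.0
value at position 1, column 'rate_bp_plus_3' → 555.0

555.0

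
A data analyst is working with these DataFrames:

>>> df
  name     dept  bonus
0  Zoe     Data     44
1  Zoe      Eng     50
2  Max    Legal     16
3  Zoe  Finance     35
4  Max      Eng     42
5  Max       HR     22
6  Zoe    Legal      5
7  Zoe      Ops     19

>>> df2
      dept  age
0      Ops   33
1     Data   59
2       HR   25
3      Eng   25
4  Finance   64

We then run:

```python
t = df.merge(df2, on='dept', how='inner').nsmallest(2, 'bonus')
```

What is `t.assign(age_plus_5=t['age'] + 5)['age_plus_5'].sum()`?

merge on 'dept' (how='inner') → 6 rows:
  name     dept  bonus  age
0  Zoe     Data     44   59
1  Zoe      Eng     50   25
2  Zoe  Finance     35   64
3  Max      Eng     42   25
4  Max       HR     22   25
5  Zoe      Ops     19   33
take 2 rows with smallest bonus:
  name dept  bonus  age
5  Zoe  Ops     19   33
4  Max   HR     22   25
add column age_plus_5 = t['age'] + 5:
  name dept  bonus  age  age_plus_5
5  Zoe  Ops     19   33          38
4  Max   HR     22   25          30
Reading off the sum of column 'age_plus_5', we get 68.

68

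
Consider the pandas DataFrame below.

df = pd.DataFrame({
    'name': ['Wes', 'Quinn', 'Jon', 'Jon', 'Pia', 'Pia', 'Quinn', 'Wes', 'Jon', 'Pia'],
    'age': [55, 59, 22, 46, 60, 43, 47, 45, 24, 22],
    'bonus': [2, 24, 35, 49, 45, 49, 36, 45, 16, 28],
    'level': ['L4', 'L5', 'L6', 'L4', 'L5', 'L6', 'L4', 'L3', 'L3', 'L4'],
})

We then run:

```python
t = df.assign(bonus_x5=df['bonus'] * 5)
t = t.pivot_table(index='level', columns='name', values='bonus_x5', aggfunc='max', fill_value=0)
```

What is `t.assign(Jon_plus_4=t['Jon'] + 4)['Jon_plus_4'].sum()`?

add column bonus_x5 = df['bonus'] * 5:
    name  age  bonus level  bonus_x5
0    Wes   55      2    L4        10
1  Quinn   59     24    L5       120
2    Jon   22     35    L6       175
3    Jon   46     49    L4       245
4    Pia   60     45    L5       225
5    Pia   43     49    L6       245
6  Quinn   47     36    L4       180
7    Wes   45     45    L3       225
8    Jon   24     16    L3        80
9    Pia   22     28    L4       140
pivot: rows=level, cols=name, max(bonus_x5):
name   Jon  Pia  Quinn  Wes
level                      
L3      80    0      0  225
L4     245  140    180   10
L5       0  225    120    0
L6     175  245      0    0
add column Jon_plus_4 = t['Jon'] + 4:
name   Jon  Pia  Quinn  Wes  Jon_plus_4
level                                  
L3      80    0      0  225          84
L4     245  140    180   10         249
L5       0  225    120    0           4
L6     175  245      0    0         179
Reading off the sum of column 'Jon_plus_4', we get 516.

516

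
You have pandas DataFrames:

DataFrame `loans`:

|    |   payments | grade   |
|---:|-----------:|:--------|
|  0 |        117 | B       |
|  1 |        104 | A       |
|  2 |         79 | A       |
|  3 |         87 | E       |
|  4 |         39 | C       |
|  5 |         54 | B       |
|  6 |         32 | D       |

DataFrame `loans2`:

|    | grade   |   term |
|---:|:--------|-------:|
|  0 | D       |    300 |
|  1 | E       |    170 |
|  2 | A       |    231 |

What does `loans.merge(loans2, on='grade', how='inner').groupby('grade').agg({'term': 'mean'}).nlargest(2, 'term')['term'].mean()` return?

merge on 'grade' (how='inner') → 4 rows:
   payments grade  term
0       104     A   231
1        79     A   231
2        87     E   170
3        32     D   300
group by grade, mean of term:
        term
grade       
A      231.0
D      300.0
E      170.0
take 2 rows with largest term:
        term
grade       
D      300.0
A      231.0
mean of column 'term' → 265.5

265.5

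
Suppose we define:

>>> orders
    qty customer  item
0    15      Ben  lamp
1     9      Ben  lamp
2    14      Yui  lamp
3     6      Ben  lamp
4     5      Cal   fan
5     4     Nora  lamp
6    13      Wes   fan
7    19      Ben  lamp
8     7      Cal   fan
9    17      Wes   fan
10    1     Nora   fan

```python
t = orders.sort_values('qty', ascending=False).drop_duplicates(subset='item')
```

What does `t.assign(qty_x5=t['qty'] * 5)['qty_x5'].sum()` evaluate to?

180

sort by qty descending:
    qty customer  item
7    19      Ben  lamp
9    17      Wes   fan
0    15      Ben  lamp
2    14      Yui  lamp
6    13      Wes   fan
1     9      Ben  lamp
8     7      Cal   fan
3     6      Ben  lamp
4     5      Cal   fan
5     4     Nora  lamp
10    1     Nora   fan
drop duplicate item (keep=first):
   qty customer  item
7   19      Ben  lamp
9   17      Wes   fan
add column qty_x5 = t['qty'] * 5:
   qty customer  item  qty_x5
7   19      Ben  lamp      95
9   17      Wes   fan      85
Finally, sum of column 'qty_x5' = 180.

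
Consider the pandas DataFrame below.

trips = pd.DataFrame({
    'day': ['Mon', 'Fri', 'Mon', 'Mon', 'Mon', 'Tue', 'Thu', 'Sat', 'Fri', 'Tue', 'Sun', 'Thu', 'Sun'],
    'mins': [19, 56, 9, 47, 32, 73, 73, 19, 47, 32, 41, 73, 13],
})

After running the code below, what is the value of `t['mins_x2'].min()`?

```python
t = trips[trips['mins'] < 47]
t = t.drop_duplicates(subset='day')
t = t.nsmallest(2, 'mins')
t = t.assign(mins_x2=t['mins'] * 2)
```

38

filter rows where mins < 47:
    day  mins
0   Mon    19
2   Mon     9
4   Mon    32
7   Sat    19
9   Tue    32
10  Sun    41
12  Sun    13
drop duplicate day (keep=first):
    day  mins
0   Mon    19
7   Sat    19
9   Tue    32
10  Sun    41
take 2 rows with smallest mins:
   day  mins
0  Mon    19
7  Sat    19
add column mins_x2 = t['mins'] * 2:
   day  mins  mins_x2
0  Mon    19       38
7  Sat    19       38
Taking the min of column 'mins_x2' gives 38.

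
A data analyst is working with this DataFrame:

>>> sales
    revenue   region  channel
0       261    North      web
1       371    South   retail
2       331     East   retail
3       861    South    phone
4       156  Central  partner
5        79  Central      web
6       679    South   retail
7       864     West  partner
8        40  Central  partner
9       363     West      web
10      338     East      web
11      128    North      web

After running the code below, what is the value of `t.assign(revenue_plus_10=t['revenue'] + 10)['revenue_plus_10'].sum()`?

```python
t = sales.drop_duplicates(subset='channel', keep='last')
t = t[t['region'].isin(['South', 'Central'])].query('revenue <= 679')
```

739

drop duplicate channel (keep=last):
    revenue   region  channel
3       861    South    phone
6       679    South   retail
8        40  Central  partner
11      128    North      web
filter rows where region in ['South', 'Central']:
   revenue   region  channel
3      861    South    phone
6      679    South   retail
8       40  Central  partner
filter rows where revenue <= 679:
   revenue   region  channel
6      679    South   retail
8       40  Central  partner
add column revenue_plus_10 = t['revenue'] + 10:
   revenue   region  channel  revenue_plus_10
6      679    South   retail              689
8       40  Central  partner               50
Then the sum of column 'revenue_plus_10': 739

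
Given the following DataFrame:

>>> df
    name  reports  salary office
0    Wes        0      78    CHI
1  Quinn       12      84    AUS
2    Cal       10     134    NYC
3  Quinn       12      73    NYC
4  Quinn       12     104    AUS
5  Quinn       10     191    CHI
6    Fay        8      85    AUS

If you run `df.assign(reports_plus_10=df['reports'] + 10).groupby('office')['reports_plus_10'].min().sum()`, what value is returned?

add column reports_plus_10 = df['reports'] + 10:
    name  reports  salary office  reports_plus_10
0    Wes        0      78    CHI               10
1  Quinn       12      84    AUS               22
2    Cal       10     134    NYC               20
3  Quinn       12      73    NYC               22
4  Quinn       12     104    AUS               22
5  Quinn       10     191    CHI               20
6    Fay        8      85    AUS               18
group by office, min of reports_plus_10:
office
AUS    18
CHI    10
NYC    20
Name: reports_plus_10, dtype: int64

48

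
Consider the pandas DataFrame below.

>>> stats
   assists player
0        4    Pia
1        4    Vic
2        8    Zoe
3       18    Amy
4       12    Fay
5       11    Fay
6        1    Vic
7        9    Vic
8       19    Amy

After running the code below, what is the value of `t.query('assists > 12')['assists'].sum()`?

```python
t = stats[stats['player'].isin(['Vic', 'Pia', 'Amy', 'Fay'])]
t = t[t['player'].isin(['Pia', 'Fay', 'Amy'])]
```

filter rows where player in ['Vic', 'Pia', 'Amy', 'Fay']:
   assists player
0        4    Pia
1        4    Vic
3       18    Amy
4       12    Fay
5       11    Fay
6        1    Vic
7        9    Vic
8       19    Amy
filter rows where player in ['Pia', 'Fay', 'Amy']:
   assists player
0        4    Pia
3       18    Amy
4       12    Fay
5       11    Fay
8       19    Amy
filter rows where assists > 12:
   assists player
3       18    Amy
8       19    Amy
sum of column 'assists' → 37

37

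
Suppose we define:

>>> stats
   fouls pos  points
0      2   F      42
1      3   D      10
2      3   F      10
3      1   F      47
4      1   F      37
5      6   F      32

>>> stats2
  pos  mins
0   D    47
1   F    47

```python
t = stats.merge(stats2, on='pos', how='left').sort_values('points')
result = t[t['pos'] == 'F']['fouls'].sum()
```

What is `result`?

13

merge on 'pos' (how='left') → 6 rows:
   fouls pos  points  mins
0      2   F      42    47
1      3   D      10    47
2      3   F      10    47
3      1   F      47    47
4      1   F      37    47
5      6   F      32    47
sort by points:
   fouls pos  points  mins
1      3   D      10    47
2      3   F      10    47
5      6   F      32    47
4      1   F      37    47
0      2   F      42    47
3      1   F      47    47
filter rows where pos == 'F':
   fouls pos  points  mins
2      3   F      10    47
5      6   F      32    47
4      1   F      37    47
0      2   F      42    47
3      1   F      47    47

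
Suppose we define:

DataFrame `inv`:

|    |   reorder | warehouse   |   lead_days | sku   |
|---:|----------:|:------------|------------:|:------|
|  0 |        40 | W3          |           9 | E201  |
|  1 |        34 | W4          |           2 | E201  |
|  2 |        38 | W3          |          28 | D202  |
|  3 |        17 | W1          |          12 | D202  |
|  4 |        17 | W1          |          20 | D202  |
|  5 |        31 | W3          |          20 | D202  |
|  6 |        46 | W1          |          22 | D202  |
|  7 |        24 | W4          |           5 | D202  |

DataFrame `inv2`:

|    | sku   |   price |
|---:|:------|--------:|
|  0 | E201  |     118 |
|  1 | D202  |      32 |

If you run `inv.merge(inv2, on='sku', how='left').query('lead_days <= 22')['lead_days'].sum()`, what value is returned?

merge on 'sku' (how='left') → 8 rows:
   reorder warehouse  lead_days   sku  price
0       40        W3          9  E201    118
1       34        W4          2  E201    118
2       38        W3         28  D202     32
3       17        W1         12  D202     32
4       17        W1         20  D202     32
5       31        W3         20  D202     32
6       46        W1         22  D202     32
7       24        W4          5  D202     32
filter rows where lead_days <= 22:
   reorder warehouse  lead_days   sku  price
0       40        W3          9  E201    118
1       34        W4          2  E201    118
3       17        W1         12  D202     32
4       17        W1         20  D202     32
5       31        W3         20  D202     32
6       46        W1         22  D202     32
7       24        W4          5  D202     32
So sum() = 90.

90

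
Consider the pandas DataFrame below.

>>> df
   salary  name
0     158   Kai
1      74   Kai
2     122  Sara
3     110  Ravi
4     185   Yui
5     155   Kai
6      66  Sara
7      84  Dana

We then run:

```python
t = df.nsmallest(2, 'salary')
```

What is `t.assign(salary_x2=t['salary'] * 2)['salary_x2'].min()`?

take 2 rows with smallest salary:
   salary  name
6      66  Sara
1      74   Kai
add column salary_x2 = t['salary'] * 2:
   salary  name  salary_x2
6      66  Sara        132
1      74   Kai        148

132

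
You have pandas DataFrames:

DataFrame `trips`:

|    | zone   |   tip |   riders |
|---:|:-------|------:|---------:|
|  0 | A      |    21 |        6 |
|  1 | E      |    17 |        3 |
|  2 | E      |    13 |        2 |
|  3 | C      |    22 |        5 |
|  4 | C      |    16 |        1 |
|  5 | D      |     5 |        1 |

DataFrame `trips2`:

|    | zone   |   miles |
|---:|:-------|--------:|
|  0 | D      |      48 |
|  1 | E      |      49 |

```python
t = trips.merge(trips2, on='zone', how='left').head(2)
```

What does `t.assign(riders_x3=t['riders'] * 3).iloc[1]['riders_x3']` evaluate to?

merge on 'zone' (how='left') → 6 rows:
  zone  tip  riders  miles
0    A   21       6    NaN
1    E   17       3   49.0
2    E   13       2   49.0
3    C   22       5    NaN
4    C   16       1    NaN
5    D    5       1   48.0
take first 2 rows:
  zone  tip  riders  miles
0    A   21       6    NaN
1    E   17       3   49.0
add column riders_x3 = t['riders'] * 3:
  zone  tip  riders  miles  riders_x3
0    A   21       6    NaN         18
1    E   17       3   49.0          9
Hence 9.

9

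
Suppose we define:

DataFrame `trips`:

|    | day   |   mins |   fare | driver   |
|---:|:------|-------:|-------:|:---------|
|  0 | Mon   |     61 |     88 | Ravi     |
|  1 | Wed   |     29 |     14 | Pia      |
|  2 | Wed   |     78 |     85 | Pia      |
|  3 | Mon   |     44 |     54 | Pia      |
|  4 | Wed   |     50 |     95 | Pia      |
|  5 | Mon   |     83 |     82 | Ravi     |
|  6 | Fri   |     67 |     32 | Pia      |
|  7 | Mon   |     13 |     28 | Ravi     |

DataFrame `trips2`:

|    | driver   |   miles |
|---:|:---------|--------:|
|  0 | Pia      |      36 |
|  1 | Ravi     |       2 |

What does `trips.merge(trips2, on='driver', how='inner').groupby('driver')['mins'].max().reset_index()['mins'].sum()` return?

161

merge on 'driver' (how='inner') → 8 rows:
   day  mins  fare driver  miles
0  Mon    61    88   Ravi      2
1  Wed    29    14    Pia     36
2  Wed    78    85    Pia     36
3  Mon    44    54    Pia     36
4  Wed    50    95    Pia     36
5  Mon    83    82   Ravi      2
6  Fri    67    32    Pia     36
7  Mon    13    28   Ravi      2
group by driver, max of mins:
driver
Pia     78
Ravi    83
Name: mins, dtype: int64
reset_index():
  driver  mins
0    Pia    78
1   Ravi    83
Taking the sum of column 'mins' gives 161.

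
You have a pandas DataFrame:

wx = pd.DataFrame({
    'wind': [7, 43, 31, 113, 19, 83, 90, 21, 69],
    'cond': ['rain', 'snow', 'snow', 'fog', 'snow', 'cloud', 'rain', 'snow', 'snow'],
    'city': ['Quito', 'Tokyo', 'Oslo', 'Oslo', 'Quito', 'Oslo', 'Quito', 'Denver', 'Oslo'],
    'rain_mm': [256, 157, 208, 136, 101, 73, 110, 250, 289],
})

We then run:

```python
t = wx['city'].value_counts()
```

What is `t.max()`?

value_counts of city:
city
Oslo      4
Quito     3
Tokyo     1
Denver    1
Name: count, dtype: int64
Then the max of the resulting series: 4

4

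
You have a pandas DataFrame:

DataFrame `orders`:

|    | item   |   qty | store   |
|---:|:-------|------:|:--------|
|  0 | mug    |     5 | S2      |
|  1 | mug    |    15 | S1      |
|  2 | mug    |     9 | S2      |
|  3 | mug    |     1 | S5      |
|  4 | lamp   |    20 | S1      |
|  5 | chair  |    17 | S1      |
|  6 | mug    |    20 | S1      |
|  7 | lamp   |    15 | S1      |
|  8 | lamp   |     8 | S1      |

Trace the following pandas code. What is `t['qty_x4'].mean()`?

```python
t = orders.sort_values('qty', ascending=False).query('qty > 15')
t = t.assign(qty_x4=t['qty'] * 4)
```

sort by qty descending:
    item  qty store
4   lamp   20    S1
6    mug   20    S1
5  chair   17    S1
1    mug   15    S1
7   lamp   15    S1
2    mug    9    S2
8   lamp    8    S1
0    mug    5    S2
3    mug    1    S5
filter rows where qty > 15:
    item  qty store
4   lamp   20    S1
6    mug   20    S1
5  chair   17    S1
add column qty_x4 = t['qty'] * 4:
    item  qty store  qty_x4
4   lamp   20    S1      80
6    mug   20    S1      80
5  chair   17    S1      68
Hence 76.0.

76.0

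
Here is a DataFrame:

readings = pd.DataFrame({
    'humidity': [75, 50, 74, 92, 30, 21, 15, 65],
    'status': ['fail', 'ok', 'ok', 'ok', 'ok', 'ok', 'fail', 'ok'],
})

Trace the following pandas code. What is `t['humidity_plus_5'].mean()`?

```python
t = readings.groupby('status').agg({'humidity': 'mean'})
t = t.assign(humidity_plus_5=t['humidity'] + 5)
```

55.1666666667

group by status, mean of humidity:
         humidity
status           
fail    45.000000
ok      55.333333
add column humidity_plus_5 = t['humidity'] + 5:
         humidity  humidity_plus_5
status                            
fail    45.000000        50.000000
ok      55.333333        60.333333
Hence 55.1666666667.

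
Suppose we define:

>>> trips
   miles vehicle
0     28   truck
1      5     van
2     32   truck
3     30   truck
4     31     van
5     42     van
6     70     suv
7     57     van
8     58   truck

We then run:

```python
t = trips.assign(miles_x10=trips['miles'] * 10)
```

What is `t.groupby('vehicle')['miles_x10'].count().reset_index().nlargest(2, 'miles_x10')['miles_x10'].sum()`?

add column miles_x10 = trips['miles'] * 10:
   miles vehicle  miles_x10
0     28   truck        280
1      5     van         50
2     32   truck        320
3     30   truck        300
4     31     van        310
5     42     van        420
6     70     suv        700
7     57     van        570
8     58   truck        580
group by vehicle, count of miles_x10:
vehicle
suv      1
truck    4
van      4
Name: miles_x10, dtype: int64
reset_index():
  vehicle  miles_x10
0     suv          1
1   truck          4
2     van          4
take 2 rows with largest miles_x10:
  vehicle  miles_x10
1   truck          4
2     van          4
The sum of column 'miles_x10' is 8.

8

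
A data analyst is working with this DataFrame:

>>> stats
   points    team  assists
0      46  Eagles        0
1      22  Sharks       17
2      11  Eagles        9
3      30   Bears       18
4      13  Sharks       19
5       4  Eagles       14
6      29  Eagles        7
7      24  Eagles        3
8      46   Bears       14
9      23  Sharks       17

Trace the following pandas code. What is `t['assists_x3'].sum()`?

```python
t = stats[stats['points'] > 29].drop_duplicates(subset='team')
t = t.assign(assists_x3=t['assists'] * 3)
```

54

filter rows where points > 29:
   points    team  assists
0      46  Eagles        0
3      30   Bears       18
8      46   Bears       14
drop duplicate team (keep=first):
   points    team  assists
0      46  Eagles        0
3      30   Bears       18
add column assists_x3 = t['assists'] * 3:
   points    team  assists  assists_x3
0      46  Eagles        0           0
3      30   Bears       18          54
The sum of column 'assists_x3' is 54.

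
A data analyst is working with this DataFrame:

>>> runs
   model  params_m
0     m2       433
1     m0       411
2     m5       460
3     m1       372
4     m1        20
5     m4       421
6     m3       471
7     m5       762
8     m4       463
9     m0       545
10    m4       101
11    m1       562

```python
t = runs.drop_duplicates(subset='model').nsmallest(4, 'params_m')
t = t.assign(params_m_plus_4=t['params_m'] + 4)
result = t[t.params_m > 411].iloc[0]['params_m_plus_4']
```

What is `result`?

425

drop duplicate model (keep=first):
  model  params_m
0    m2       433
1    m0       411
2    m5       460
3    m1       372
5    m4       421
6    m3       471
take 4 rows with smallest params_m:
  model  params_m
3    m1       372
1    m0       411
5    m4       421
0    m2       433
add column params_m_plus_4 = t['params_m'] + 4:
  model  params_m  params_m_plus_4
3    m1       372              376
1    m0       411              415
5    m4       421              425
0    m2       433              437
filter rows where params_m > 411:
  model  params_m  params_m_plus_4
5    m4       421              425
0    m2       433              437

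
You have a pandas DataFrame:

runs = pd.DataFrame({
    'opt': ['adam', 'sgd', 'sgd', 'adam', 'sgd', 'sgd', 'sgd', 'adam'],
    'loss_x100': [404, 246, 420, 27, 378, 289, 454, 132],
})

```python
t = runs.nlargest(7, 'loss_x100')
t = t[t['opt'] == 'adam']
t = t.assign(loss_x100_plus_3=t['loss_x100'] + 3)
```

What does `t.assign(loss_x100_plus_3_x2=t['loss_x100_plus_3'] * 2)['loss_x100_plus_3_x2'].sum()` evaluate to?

1084

take 7 rows with largest loss_x100:
    opt  loss_x100
6   sgd        454
2   sgd        420
0  adam        404
4   sgd        378
5   sgd        289
1   sgd        246
7  adam        132
filter rows where opt == 'adam':
    opt  loss_x100
0  adam        404
7  adam        132
add column loss_x100_plus_3 = t['loss_x100'] + 3:
    opt  loss_x100  loss_x100_plus_3
0  adam        404               407
7  adam        132               135
add column loss_x100_plus_3_x2 = t['loss_x100_plus_3'] * 2:
    opt  loss_x100  loss_x100_plus_3  loss_x100_plus_3_x2
0  adam        404               407                  814
7  adam        132               135                  270
So sum() = 1084.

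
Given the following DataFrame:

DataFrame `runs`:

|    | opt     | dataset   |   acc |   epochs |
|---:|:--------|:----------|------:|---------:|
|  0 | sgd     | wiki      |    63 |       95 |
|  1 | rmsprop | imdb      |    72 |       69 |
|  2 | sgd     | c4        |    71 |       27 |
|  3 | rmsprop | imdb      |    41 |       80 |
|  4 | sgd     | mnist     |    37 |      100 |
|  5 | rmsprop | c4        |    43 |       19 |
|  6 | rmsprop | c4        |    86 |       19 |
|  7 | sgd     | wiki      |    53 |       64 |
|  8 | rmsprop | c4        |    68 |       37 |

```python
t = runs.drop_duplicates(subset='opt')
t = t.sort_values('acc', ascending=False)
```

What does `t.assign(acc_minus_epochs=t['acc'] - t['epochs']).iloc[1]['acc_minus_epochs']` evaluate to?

drop duplicate opt (keep=first):
       opt dataset  acc  epochs
0      sgd    wiki   63      95
1  rmsprop    imdb   72      69
sort by acc descending:
       opt dataset  acc  epochs
1  rmsprop    imdb   72      69
0      sgd    wiki   63      95
add column acc_minus_epochs = t['acc'] - t['epochs']:
       opt dataset  acc  epochs  acc_minus_epochs
1  rmsprop    imdb   72      69                 3
0      sgd    wiki   63      95               -32
Hence -32.

-32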